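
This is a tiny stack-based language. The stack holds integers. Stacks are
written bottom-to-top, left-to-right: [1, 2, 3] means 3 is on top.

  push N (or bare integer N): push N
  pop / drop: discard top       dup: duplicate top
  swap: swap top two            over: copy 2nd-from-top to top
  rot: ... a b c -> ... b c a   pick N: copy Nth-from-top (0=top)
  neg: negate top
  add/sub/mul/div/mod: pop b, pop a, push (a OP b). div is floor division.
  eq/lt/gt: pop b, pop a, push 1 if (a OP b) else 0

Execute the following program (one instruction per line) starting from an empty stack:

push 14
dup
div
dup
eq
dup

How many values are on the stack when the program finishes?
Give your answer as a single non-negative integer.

After 'push 14': stack = [14] (depth 1)
After 'dup': stack = [14, 14] (depth 2)
After 'div': stack = [1] (depth 1)
After 'dup': stack = [1, 1] (depth 2)
After 'eq': stack = [1] (depth 1)
After 'dup': stack = [1, 1] (depth 2)

Answer: 2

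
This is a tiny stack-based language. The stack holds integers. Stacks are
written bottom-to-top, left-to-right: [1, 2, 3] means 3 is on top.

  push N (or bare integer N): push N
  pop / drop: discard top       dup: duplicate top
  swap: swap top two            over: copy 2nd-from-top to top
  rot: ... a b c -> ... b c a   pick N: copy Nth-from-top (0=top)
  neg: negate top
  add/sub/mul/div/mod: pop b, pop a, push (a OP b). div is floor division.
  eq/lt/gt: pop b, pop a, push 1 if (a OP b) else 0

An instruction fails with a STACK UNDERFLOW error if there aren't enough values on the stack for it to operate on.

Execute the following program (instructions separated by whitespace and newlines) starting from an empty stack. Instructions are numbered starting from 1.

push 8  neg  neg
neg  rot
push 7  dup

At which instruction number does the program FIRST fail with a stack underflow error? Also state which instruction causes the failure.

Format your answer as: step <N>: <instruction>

Answer: step 5: rot

Derivation:
Step 1 ('push 8'): stack = [8], depth = 1
Step 2 ('neg'): stack = [-8], depth = 1
Step 3 ('neg'): stack = [8], depth = 1
Step 4 ('neg'): stack = [-8], depth = 1
Step 5 ('rot'): needs 3 value(s) but depth is 1 — STACK UNDERFLOW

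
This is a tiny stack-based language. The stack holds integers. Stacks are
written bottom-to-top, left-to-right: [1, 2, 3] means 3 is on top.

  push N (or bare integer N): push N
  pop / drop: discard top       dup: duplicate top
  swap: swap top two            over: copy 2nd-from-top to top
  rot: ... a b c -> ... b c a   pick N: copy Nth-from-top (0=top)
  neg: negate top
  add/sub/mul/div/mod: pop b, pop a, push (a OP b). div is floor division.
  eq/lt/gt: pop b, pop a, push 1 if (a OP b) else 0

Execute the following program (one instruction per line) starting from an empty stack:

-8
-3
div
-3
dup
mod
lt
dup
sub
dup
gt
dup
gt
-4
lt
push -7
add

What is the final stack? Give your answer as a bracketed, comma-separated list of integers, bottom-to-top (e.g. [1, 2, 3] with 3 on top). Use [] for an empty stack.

After 'push -8': [-8]
After 'push -3': [-8, -3]
After 'div': [2]
After 'push -3': [2, -3]
After 'dup': [2, -3, -3]
After 'mod': [2, 0]
After 'lt': [0]
After 'dup': [0, 0]
After 'sub': [0]
After 'dup': [0, 0]
After 'gt': [0]
After 'dup': [0, 0]
After 'gt': [0]
After 'push -4': [0, -4]
After 'lt': [0]
After 'push -7': [0, -7]
After 'add': [-7]

Answer: [-7]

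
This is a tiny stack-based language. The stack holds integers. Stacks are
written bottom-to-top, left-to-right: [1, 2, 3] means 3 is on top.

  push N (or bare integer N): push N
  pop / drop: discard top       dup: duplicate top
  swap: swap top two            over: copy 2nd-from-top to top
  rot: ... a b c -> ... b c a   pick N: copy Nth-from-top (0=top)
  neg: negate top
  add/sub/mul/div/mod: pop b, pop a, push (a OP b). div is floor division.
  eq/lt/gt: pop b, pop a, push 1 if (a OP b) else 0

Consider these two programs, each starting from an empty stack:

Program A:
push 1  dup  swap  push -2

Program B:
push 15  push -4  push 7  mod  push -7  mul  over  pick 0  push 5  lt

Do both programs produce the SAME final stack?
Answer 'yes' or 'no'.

Answer: no

Derivation:
Program A trace:
  After 'push 1': [1]
  After 'dup': [1, 1]
  After 'swap': [1, 1]
  After 'push -2': [1, 1, -2]
Program A final stack: [1, 1, -2]

Program B trace:
  After 'push 15': [15]
  After 'push -4': [15, -4]
  After 'push 7': [15, -4, 7]
  After 'mod': [15, 3]
  After 'push -7': [15, 3, -7]
  After 'mul': [15, -21]
  After 'over': [15, -21, 15]
  After 'pick 0': [15, -21, 15, 15]
  After 'push 5': [15, -21, 15, 15, 5]
  After 'lt': [15, -21, 15, 0]
Program B final stack: [15, -21, 15, 0]
Same: no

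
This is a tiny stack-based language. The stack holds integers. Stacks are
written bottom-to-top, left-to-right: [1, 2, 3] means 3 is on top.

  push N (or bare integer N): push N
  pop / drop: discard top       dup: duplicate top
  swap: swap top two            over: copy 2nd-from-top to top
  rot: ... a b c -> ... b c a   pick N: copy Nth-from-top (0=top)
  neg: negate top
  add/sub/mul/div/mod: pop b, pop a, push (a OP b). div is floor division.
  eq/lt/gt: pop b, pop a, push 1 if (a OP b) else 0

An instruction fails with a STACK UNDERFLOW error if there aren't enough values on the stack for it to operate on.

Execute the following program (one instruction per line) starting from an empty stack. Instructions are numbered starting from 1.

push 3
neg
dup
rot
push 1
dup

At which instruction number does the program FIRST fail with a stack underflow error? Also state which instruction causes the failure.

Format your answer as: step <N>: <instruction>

Answer: step 4: rot

Derivation:
Step 1 ('push 3'): stack = [3], depth = 1
Step 2 ('neg'): stack = [-3], depth = 1
Step 3 ('dup'): stack = [-3, -3], depth = 2
Step 4 ('rot'): needs 3 value(s) but depth is 2 — STACK UNDERFLOW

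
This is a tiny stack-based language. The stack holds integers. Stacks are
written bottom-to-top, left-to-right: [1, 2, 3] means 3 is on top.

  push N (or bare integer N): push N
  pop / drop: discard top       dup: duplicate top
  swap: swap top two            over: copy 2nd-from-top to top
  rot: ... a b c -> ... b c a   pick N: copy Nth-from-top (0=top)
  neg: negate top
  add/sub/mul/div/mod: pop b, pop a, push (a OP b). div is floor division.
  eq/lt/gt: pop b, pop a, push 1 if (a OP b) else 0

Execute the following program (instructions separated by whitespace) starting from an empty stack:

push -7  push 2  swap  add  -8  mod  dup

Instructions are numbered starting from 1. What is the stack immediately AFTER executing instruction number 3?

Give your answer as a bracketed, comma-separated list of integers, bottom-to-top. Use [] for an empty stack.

Step 1 ('push -7'): [-7]
Step 2 ('push 2'): [-7, 2]
Step 3 ('swap'): [2, -7]

Answer: [2, -7]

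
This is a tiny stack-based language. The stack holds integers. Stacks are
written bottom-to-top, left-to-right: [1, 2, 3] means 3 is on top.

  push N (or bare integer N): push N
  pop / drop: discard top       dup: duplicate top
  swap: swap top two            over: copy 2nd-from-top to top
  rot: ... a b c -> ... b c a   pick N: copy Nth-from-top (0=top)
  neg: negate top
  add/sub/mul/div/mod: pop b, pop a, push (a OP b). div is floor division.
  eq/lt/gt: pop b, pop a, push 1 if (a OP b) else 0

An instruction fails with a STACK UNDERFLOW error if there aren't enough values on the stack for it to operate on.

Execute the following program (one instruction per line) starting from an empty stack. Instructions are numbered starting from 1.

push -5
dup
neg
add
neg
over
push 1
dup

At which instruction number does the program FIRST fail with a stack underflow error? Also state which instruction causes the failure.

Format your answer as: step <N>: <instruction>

Step 1 ('push -5'): stack = [-5], depth = 1
Step 2 ('dup'): stack = [-5, -5], depth = 2
Step 3 ('neg'): stack = [-5, 5], depth = 2
Step 4 ('add'): stack = [0], depth = 1
Step 5 ('neg'): stack = [0], depth = 1
Step 6 ('over'): needs 2 value(s) but depth is 1 — STACK UNDERFLOW

Answer: step 6: over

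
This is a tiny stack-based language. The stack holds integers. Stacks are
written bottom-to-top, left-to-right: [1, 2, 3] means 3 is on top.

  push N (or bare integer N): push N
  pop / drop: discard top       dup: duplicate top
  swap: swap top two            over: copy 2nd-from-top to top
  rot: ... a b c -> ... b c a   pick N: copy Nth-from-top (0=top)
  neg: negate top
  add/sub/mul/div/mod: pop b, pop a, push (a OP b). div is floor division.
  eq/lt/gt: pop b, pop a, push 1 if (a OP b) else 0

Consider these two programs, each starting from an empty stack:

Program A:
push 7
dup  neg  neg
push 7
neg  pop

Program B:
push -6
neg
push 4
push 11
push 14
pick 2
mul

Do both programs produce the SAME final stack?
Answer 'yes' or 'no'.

Program A trace:
  After 'push 7': [7]
  After 'dup': [7, 7]
  After 'neg': [7, -7]
  After 'neg': [7, 7]
  After 'push 7': [7, 7, 7]
  After 'neg': [7, 7, -7]
  After 'pop': [7, 7]
Program A final stack: [7, 7]

Program B trace:
  After 'push -6': [-6]
  After 'neg': [6]
  After 'push 4': [6, 4]
  After 'push 11': [6, 4, 11]
  After 'push 14': [6, 4, 11, 14]
  After 'pick 2': [6, 4, 11, 14, 4]
  After 'mul': [6, 4, 11, 56]
Program B final stack: [6, 4, 11, 56]
Same: no

Answer: no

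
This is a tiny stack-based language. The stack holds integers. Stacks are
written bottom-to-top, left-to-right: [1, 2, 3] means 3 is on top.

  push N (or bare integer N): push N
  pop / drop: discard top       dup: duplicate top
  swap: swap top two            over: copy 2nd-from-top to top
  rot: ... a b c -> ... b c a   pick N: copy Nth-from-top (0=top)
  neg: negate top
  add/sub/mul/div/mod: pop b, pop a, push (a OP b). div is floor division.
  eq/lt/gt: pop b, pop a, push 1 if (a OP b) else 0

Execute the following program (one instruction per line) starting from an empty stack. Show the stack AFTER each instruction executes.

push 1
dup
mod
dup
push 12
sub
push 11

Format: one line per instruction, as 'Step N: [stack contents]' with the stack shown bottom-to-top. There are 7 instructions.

Step 1: [1]
Step 2: [1, 1]
Step 3: [0]
Step 4: [0, 0]
Step 5: [0, 0, 12]
Step 6: [0, -12]
Step 7: [0, -12, 11]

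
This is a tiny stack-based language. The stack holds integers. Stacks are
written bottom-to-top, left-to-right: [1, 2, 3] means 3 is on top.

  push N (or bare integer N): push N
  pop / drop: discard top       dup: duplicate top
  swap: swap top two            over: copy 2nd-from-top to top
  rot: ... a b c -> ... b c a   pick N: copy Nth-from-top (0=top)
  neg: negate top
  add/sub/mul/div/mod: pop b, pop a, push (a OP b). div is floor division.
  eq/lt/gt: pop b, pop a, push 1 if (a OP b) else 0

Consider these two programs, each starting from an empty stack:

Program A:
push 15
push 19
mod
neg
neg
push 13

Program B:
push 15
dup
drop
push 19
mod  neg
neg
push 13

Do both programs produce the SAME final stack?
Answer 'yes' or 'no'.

Answer: yes

Derivation:
Program A trace:
  After 'push 15': [15]
  After 'push 19': [15, 19]
  After 'mod': [15]
  After 'neg': [-15]
  After 'neg': [15]
  After 'push 13': [15, 13]
Program A final stack: [15, 13]

Program B trace:
  After 'push 15': [15]
  After 'dup': [15, 15]
  After 'drop': [15]
  After 'push 19': [15, 19]
  After 'mod': [15]
  After 'neg': [-15]
  After 'neg': [15]
  After 'push 13': [15, 13]
Program B final stack: [15, 13]
Same: yes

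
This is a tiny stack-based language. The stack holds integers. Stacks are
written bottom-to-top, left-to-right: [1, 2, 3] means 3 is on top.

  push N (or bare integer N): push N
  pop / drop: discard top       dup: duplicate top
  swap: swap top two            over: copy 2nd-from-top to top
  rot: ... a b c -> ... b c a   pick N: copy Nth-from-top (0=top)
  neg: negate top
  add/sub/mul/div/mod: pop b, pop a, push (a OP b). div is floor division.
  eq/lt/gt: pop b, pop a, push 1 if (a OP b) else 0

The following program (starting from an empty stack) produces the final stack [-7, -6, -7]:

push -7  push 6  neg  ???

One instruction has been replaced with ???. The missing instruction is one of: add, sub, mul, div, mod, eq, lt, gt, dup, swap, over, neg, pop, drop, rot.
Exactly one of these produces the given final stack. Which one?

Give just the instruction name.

Stack before ???: [-7, -6]
Stack after ???:  [-7, -6, -7]
The instruction that transforms [-7, -6] -> [-7, -6, -7] is: over

Answer: over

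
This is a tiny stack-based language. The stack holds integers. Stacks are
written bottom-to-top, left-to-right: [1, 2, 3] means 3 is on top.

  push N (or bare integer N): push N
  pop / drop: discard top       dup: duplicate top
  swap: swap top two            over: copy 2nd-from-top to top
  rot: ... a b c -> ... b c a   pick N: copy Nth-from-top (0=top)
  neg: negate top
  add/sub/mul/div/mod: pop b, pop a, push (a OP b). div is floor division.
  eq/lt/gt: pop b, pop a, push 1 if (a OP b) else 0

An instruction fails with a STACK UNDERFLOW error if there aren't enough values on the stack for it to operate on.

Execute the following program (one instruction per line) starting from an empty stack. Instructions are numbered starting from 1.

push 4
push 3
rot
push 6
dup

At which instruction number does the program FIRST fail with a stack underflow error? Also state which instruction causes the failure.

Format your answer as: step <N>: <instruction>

Step 1 ('push 4'): stack = [4], depth = 1
Step 2 ('push 3'): stack = [4, 3], depth = 2
Step 3 ('rot'): needs 3 value(s) but depth is 2 — STACK UNDERFLOW

Answer: step 3: rot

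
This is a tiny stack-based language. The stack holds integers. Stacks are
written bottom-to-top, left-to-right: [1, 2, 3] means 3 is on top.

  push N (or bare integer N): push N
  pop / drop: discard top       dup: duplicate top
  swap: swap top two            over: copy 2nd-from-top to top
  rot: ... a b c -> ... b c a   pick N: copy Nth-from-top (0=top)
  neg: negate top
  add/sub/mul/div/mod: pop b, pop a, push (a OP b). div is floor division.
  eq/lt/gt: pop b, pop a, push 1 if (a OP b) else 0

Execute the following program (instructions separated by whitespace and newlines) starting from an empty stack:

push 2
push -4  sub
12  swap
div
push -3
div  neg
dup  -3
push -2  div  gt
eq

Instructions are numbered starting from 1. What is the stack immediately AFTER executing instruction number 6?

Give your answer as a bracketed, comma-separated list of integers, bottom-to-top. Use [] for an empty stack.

Answer: [2]

Derivation:
Step 1 ('push 2'): [2]
Step 2 ('push -4'): [2, -4]
Step 3 ('sub'): [6]
Step 4 ('12'): [6, 12]
Step 5 ('swap'): [12, 6]
Step 6 ('div'): [2]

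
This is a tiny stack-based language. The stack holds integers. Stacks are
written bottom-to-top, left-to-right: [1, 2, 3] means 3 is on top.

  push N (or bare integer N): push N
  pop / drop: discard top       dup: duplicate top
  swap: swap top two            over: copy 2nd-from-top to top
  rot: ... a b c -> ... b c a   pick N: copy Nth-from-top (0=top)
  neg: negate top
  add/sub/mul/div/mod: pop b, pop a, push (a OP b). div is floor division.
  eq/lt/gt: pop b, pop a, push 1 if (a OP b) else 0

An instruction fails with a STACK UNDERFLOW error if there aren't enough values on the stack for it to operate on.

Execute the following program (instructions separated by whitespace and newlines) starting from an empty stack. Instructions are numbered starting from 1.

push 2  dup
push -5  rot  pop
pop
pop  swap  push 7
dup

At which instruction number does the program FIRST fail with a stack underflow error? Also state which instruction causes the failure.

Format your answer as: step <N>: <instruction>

Step 1 ('push 2'): stack = [2], depth = 1
Step 2 ('dup'): stack = [2, 2], depth = 2
Step 3 ('push -5'): stack = [2, 2, -5], depth = 3
Step 4 ('rot'): stack = [2, -5, 2], depth = 3
Step 5 ('pop'): stack = [2, -5], depth = 2
Step 6 ('pop'): stack = [2], depth = 1
Step 7 ('pop'): stack = [], depth = 0
Step 8 ('swap'): needs 2 value(s) but depth is 0 — STACK UNDERFLOW

Answer: step 8: swap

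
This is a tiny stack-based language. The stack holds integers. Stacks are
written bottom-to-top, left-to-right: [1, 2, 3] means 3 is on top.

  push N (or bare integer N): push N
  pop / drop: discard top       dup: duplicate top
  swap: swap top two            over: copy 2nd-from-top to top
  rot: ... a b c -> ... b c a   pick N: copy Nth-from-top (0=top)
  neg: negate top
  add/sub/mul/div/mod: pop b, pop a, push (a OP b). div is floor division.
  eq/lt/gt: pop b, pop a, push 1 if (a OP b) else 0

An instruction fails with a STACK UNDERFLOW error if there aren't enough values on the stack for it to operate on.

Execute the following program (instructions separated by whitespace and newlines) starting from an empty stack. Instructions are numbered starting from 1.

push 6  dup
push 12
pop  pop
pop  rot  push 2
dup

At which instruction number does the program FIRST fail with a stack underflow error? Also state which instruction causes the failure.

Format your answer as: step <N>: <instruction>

Step 1 ('push 6'): stack = [6], depth = 1
Step 2 ('dup'): stack = [6, 6], depth = 2
Step 3 ('push 12'): stack = [6, 6, 12], depth = 3
Step 4 ('pop'): stack = [6, 6], depth = 2
Step 5 ('pop'): stack = [6], depth = 1
Step 6 ('pop'): stack = [], depth = 0
Step 7 ('rot'): needs 3 value(s) but depth is 0 — STACK UNDERFLOW

Answer: step 7: rot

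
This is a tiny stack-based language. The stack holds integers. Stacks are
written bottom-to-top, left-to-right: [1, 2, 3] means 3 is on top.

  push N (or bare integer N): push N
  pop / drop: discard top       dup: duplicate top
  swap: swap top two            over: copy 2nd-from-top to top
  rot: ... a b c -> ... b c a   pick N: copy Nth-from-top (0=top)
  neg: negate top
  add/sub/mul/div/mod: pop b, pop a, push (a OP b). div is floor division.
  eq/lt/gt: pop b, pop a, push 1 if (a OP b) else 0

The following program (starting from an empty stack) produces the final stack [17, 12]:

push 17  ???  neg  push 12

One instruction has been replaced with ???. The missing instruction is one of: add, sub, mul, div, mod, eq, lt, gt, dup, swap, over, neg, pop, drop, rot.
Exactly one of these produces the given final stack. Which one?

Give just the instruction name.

Stack before ???: [17]
Stack after ???:  [-17]
The instruction that transforms [17] -> [-17] is: neg

Answer: neg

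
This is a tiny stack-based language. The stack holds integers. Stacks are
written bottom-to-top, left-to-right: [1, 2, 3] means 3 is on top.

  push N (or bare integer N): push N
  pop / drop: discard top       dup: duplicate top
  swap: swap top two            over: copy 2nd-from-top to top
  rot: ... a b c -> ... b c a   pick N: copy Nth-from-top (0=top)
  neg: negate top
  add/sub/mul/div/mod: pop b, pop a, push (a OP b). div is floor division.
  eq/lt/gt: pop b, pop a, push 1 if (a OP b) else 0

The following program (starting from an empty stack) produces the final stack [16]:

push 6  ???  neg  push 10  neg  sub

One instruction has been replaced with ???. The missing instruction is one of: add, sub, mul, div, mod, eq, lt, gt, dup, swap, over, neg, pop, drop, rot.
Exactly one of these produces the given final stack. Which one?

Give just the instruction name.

Stack before ???: [6]
Stack after ???:  [-6]
The instruction that transforms [6] -> [-6] is: neg

Answer: neg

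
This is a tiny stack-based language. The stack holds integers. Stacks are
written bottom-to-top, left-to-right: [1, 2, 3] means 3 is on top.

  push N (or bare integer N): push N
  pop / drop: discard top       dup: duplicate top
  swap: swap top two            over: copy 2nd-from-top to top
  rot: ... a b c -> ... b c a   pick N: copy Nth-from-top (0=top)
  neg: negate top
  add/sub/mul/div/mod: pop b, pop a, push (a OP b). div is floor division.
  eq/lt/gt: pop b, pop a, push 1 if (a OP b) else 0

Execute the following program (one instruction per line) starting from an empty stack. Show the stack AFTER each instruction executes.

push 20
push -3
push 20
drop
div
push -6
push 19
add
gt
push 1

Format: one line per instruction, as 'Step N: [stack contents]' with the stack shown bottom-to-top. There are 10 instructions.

Step 1: [20]
Step 2: [20, -3]
Step 3: [20, -3, 20]
Step 4: [20, -3]
Step 5: [-7]
Step 6: [-7, -6]
Step 7: [-7, -6, 19]
Step 8: [-7, 13]
Step 9: [0]
Step 10: [0, 1]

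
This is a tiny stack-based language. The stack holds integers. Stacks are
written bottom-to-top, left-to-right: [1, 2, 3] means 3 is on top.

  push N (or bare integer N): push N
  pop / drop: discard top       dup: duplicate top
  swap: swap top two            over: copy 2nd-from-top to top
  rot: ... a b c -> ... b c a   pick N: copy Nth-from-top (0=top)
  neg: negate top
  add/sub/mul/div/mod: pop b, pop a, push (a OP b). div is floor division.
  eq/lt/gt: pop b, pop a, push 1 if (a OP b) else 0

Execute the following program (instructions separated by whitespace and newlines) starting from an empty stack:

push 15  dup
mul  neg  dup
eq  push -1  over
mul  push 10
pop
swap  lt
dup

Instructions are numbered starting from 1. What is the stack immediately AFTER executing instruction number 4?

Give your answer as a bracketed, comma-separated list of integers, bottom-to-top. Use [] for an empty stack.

Answer: [-225]

Derivation:
Step 1 ('push 15'): [15]
Step 2 ('dup'): [15, 15]
Step 3 ('mul'): [225]
Step 4 ('neg'): [-225]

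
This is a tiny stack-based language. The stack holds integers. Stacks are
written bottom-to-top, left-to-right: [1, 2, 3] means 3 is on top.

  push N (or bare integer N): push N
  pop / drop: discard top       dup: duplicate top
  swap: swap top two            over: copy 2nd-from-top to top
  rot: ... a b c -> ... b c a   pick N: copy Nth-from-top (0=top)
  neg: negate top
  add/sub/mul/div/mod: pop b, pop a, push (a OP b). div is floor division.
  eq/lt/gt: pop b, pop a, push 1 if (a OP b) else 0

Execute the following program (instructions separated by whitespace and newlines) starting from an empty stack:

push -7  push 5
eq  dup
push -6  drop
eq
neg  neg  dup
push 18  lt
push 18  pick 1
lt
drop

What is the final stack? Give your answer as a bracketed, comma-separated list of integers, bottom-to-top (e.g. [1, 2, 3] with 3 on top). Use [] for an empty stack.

Answer: [1, 1]

Derivation:
After 'push -7': [-7]
After 'push 5': [-7, 5]
After 'eq': [0]
After 'dup': [0, 0]
After 'push -6': [0, 0, -6]
After 'drop': [0, 0]
After 'eq': [1]
After 'neg': [-1]
After 'neg': [1]
After 'dup': [1, 1]
After 'push 18': [1, 1, 18]
After 'lt': [1, 1]
After 'push 18': [1, 1, 18]
After 'pick 1': [1, 1, 18, 1]
After 'lt': [1, 1, 0]
After 'drop': [1, 1]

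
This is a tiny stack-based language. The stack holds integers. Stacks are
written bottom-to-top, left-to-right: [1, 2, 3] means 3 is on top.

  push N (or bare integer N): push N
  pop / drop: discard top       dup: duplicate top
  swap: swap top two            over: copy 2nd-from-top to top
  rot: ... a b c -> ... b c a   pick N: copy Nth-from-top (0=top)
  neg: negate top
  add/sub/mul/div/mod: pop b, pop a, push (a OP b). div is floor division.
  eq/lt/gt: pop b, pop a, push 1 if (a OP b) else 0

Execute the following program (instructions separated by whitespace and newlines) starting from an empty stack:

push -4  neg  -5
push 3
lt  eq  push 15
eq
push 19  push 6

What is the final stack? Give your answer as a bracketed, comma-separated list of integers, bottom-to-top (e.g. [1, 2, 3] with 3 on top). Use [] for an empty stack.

Answer: [0, 19, 6]

Derivation:
After 'push -4': [-4]
After 'neg': [4]
After 'push -5': [4, -5]
After 'push 3': [4, -5, 3]
After 'lt': [4, 1]
After 'eq': [0]
After 'push 15': [0, 15]
After 'eq': [0]
After 'push 19': [0, 19]
After 'push 6': [0, 19, 6]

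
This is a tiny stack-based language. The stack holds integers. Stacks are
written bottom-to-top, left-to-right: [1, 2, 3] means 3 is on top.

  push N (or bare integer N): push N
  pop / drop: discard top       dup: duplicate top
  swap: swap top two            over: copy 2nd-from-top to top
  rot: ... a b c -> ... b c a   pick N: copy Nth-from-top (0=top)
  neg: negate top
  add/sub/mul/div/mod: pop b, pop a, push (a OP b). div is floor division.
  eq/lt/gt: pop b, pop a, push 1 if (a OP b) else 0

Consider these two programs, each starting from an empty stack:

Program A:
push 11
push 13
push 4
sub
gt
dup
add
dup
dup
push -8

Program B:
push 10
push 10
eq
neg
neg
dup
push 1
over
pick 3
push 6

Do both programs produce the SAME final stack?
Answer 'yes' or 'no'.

Program A trace:
  After 'push 11': [11]
  After 'push 13': [11, 13]
  After 'push 4': [11, 13, 4]
  After 'sub': [11, 9]
  After 'gt': [1]
  After 'dup': [1, 1]
  After 'add': [2]
  After 'dup': [2, 2]
  After 'dup': [2, 2, 2]
  After 'push -8': [2, 2, 2, -8]
Program A final stack: [2, 2, 2, -8]

Program B trace:
  After 'push 10': [10]
  After 'push 10': [10, 10]
  After 'eq': [1]
  After 'neg': [-1]
  After 'neg': [1]
  After 'dup': [1, 1]
  After 'push 1': [1, 1, 1]
  After 'over': [1, 1, 1, 1]
  After 'pick 3': [1, 1, 1, 1, 1]
  After 'push 6': [1, 1, 1, 1, 1, 6]
Program B final stack: [1, 1, 1, 1, 1, 6]
Same: no

Answer: no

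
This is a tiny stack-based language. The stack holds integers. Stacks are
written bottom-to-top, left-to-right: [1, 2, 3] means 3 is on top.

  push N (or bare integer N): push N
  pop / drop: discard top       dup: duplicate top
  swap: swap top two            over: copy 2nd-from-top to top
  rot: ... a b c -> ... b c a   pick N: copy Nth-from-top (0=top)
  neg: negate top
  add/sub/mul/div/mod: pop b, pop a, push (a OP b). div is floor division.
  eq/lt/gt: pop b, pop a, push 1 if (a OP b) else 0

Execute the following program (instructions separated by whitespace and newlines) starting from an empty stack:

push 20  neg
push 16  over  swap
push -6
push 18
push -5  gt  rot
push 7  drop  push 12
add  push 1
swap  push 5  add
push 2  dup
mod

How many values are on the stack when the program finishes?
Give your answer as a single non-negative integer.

Answer: 7

Derivation:
After 'push 20': stack = [20] (depth 1)
After 'neg': stack = [-20] (depth 1)
After 'push 16': stack = [-20, 16] (depth 2)
After 'over': stack = [-20, 16, -20] (depth 3)
After 'swap': stack = [-20, -20, 16] (depth 3)
After 'push -6': stack = [-20, -20, 16, -6] (depth 4)
After 'push 18': stack = [-20, -20, 16, -6, 18] (depth 5)
After 'push -5': stack = [-20, -20, 16, -6, 18, -5] (depth 6)
After 'gt': stack = [-20, -20, 16, -6, 1] (depth 5)
After 'rot': stack = [-20, -20, -6, 1, 16] (depth 5)
  ...
After 'drop': stack = [-20, -20, -6, 1, 16] (depth 5)
After 'push 12': stack = [-20, -20, -6, 1, 16, 12] (depth 6)
After 'add': stack = [-20, -20, -6, 1, 28] (depth 5)
After 'push 1': stack = [-20, -20, -6, 1, 28, 1] (depth 6)
After 'swap': stack = [-20, -20, -6, 1, 1, 28] (depth 6)
After 'push 5': stack = [-20, -20, -6, 1, 1, 28, 5] (depth 7)
After 'add': stack = [-20, -20, -6, 1, 1, 33] (depth 6)
After 'push 2': stack = [-20, -20, -6, 1, 1, 33, 2] (depth 7)
After 'dup': stack = [-20, -20, -6, 1, 1, 33, 2, 2] (depth 8)
After 'mod': stack = [-20, -20, -6, 1, 1, 33, 0] (depth 7)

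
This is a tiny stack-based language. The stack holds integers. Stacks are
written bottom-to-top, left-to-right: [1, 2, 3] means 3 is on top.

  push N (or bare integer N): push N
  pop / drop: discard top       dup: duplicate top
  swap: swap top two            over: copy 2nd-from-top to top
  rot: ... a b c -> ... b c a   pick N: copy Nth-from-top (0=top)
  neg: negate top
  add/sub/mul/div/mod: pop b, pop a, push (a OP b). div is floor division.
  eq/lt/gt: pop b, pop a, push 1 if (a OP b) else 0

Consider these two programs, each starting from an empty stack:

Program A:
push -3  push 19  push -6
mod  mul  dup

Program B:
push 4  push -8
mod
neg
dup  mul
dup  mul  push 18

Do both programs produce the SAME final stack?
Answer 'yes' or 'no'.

Answer: no

Derivation:
Program A trace:
  After 'push -3': [-3]
  After 'push 19': [-3, 19]
  After 'push -6': [-3, 19, -6]
  After 'mod': [-3, -5]
  After 'mul': [15]
  After 'dup': [15, 15]
Program A final stack: [15, 15]

Program B trace:
  After 'push 4': [4]
  After 'push -8': [4, -8]
  After 'mod': [-4]
  After 'neg': [4]
  After 'dup': [4, 4]
  After 'mul': [16]
  After 'dup': [16, 16]
  After 'mul': [256]
  After 'push 18': [256, 18]
Program B final stack: [256, 18]
Same: no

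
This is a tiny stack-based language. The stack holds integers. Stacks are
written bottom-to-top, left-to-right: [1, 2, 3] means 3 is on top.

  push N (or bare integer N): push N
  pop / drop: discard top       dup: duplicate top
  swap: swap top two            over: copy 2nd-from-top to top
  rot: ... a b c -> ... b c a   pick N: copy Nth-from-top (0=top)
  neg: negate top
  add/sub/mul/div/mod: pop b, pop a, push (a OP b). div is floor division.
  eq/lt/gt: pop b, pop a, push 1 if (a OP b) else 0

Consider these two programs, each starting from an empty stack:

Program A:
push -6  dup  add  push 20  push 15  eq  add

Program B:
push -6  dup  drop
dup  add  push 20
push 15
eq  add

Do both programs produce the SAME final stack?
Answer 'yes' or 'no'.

Program A trace:
  After 'push -6': [-6]
  After 'dup': [-6, -6]
  After 'add': [-12]
  After 'push 20': [-12, 20]
  After 'push 15': [-12, 20, 15]
  After 'eq': [-12, 0]
  After 'add': [-12]
Program A final stack: [-12]

Program B trace:
  After 'push -6': [-6]
  After 'dup': [-6, -6]
  After 'drop': [-6]
  After 'dup': [-6, -6]
  After 'add': [-12]
  After 'push 20': [-12, 20]
  After 'push 15': [-12, 20, 15]
  After 'eq': [-12, 0]
  After 'add': [-12]
Program B final stack: [-12]
Same: yes

Answer: yes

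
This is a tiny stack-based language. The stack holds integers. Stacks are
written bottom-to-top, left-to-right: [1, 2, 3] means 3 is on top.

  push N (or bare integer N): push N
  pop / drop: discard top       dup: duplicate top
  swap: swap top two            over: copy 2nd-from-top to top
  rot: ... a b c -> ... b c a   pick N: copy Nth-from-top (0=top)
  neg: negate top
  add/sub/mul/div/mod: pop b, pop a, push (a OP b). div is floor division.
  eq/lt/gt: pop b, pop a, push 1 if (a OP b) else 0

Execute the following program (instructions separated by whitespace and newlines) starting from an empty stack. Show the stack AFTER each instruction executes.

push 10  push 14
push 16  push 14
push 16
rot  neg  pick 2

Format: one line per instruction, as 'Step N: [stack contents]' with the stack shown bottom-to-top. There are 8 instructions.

Step 1: [10]
Step 2: [10, 14]
Step 3: [10, 14, 16]
Step 4: [10, 14, 16, 14]
Step 5: [10, 14, 16, 14, 16]
Step 6: [10, 14, 14, 16, 16]
Step 7: [10, 14, 14, 16, -16]
Step 8: [10, 14, 14, 16, -16, 14]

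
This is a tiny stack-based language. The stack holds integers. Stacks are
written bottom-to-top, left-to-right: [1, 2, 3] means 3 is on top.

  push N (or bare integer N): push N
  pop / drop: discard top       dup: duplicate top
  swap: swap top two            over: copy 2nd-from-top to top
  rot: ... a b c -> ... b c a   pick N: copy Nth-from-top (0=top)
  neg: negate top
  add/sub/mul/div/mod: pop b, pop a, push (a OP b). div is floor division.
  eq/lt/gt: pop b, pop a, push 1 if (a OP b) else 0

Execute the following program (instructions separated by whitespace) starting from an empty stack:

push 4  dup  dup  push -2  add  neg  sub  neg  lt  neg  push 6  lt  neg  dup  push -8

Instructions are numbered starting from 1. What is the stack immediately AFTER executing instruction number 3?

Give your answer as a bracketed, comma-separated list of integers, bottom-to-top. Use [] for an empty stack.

Step 1 ('push 4'): [4]
Step 2 ('dup'): [4, 4]
Step 3 ('dup'): [4, 4, 4]

Answer: [4, 4, 4]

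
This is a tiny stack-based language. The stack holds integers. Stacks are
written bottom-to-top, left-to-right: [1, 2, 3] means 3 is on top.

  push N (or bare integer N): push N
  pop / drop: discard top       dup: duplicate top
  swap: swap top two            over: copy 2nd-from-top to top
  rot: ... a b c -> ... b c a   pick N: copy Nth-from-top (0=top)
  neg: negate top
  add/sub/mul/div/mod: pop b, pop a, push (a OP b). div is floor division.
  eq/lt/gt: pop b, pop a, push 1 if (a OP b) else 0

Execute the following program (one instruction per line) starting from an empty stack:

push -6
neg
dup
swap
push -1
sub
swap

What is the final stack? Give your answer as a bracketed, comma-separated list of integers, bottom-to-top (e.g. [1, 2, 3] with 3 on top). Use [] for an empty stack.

Answer: [7, 6]

Derivation:
After 'push -6': [-6]
After 'neg': [6]
After 'dup': [6, 6]
After 'swap': [6, 6]
After 'push -1': [6, 6, -1]
After 'sub': [6, 7]
After 'swap': [7, 6]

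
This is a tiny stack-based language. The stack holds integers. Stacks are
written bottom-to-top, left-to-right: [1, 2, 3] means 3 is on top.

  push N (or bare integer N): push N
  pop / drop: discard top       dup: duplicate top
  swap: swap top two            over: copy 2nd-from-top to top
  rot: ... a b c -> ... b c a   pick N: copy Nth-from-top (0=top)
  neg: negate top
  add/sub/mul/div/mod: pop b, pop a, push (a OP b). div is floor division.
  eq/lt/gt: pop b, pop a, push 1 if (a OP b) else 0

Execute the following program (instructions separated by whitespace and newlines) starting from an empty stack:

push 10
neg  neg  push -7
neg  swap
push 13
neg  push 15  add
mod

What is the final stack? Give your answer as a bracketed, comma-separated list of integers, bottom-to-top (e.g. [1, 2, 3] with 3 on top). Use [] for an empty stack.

Answer: [7, 0]

Derivation:
After 'push 10': [10]
After 'neg': [-10]
After 'neg': [10]
After 'push -7': [10, -7]
After 'neg': [10, 7]
After 'swap': [7, 10]
After 'push 13': [7, 10, 13]
After 'neg': [7, 10, -13]
After 'push 15': [7, 10, -13, 15]
After 'add': [7, 10, 2]
After 'mod': [7, 0]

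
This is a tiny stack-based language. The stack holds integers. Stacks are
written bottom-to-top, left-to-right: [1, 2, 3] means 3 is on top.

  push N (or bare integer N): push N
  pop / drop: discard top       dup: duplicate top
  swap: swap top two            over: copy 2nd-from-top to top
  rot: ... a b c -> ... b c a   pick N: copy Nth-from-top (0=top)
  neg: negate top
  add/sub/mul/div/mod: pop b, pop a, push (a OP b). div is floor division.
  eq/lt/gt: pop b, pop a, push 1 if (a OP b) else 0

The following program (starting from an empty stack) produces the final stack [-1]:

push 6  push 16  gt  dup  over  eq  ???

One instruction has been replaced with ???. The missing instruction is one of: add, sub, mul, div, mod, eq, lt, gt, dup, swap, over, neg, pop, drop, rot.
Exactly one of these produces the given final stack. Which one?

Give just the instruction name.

Answer: sub

Derivation:
Stack before ???: [0, 1]
Stack after ???:  [-1]
The instruction that transforms [0, 1] -> [-1] is: sub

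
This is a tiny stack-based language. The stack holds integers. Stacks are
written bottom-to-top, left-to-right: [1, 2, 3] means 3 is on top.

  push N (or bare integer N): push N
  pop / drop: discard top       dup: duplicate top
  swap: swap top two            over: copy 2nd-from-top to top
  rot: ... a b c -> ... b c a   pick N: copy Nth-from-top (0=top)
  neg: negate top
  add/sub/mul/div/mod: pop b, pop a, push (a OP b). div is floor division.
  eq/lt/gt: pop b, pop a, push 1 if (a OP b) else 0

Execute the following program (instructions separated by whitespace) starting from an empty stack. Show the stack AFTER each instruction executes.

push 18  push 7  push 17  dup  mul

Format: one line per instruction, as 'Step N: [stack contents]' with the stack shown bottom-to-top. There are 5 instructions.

Step 1: [18]
Step 2: [18, 7]
Step 3: [18, 7, 17]
Step 4: [18, 7, 17, 17]
Step 5: [18, 7, 289]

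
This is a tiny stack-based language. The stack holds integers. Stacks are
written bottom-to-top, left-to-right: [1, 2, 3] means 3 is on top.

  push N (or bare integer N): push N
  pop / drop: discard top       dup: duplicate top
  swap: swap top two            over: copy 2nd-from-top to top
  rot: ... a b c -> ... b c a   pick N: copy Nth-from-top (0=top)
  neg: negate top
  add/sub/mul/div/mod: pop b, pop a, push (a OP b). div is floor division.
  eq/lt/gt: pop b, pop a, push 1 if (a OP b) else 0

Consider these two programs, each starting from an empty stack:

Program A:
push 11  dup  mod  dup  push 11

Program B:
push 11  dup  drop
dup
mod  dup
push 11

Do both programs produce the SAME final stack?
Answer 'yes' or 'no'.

Answer: yes

Derivation:
Program A trace:
  After 'push 11': [11]
  After 'dup': [11, 11]
  After 'mod': [0]
  After 'dup': [0, 0]
  After 'push 11': [0, 0, 11]
Program A final stack: [0, 0, 11]

Program B trace:
  After 'push 11': [11]
  After 'dup': [11, 11]
  After 'drop': [11]
  After 'dup': [11, 11]
  After 'mod': [0]
  After 'dup': [0, 0]
  After 'push 11': [0, 0, 11]
Program B final stack: [0, 0, 11]
Same: yes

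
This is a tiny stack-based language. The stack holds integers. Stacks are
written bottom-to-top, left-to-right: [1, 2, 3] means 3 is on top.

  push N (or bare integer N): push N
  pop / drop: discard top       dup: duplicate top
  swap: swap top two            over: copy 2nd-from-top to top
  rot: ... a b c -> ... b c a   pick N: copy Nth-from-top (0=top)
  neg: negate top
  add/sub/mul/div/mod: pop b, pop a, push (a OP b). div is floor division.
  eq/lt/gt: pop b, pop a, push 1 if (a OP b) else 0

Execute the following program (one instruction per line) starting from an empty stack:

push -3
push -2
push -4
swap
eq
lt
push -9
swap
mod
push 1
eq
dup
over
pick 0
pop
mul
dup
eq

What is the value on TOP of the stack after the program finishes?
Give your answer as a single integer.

After 'push -3': [-3]
After 'push -2': [-3, -2]
After 'push -4': [-3, -2, -4]
After 'swap': [-3, -4, -2]
After 'eq': [-3, 0]
After 'lt': [1]
After 'push -9': [1, -9]
After 'swap': [-9, 1]
After 'mod': [0]
After 'push 1': [0, 1]
After 'eq': [0]
After 'dup': [0, 0]
After 'over': [0, 0, 0]
After 'pick 0': [0, 0, 0, 0]
After 'pop': [0, 0, 0]
After 'mul': [0, 0]
After 'dup': [0, 0, 0]
After 'eq': [0, 1]

Answer: 1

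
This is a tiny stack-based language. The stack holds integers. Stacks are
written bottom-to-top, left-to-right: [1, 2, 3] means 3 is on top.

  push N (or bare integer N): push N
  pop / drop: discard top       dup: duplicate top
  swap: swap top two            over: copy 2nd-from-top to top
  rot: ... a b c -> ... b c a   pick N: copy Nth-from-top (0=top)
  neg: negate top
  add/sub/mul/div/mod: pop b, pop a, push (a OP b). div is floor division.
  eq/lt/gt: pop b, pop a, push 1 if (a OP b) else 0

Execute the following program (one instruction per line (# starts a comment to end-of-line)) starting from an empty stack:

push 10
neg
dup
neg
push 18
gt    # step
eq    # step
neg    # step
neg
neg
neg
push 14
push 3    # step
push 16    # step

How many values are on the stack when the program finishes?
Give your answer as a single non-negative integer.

After 'push 10': stack = [10] (depth 1)
After 'neg': stack = [-10] (depth 1)
After 'dup': stack = [-10, -10] (depth 2)
After 'neg': stack = [-10, 10] (depth 2)
After 'push 18': stack = [-10, 10, 18] (depth 3)
After 'gt': stack = [-10, 0] (depth 2)
After 'eq': stack = [0] (depth 1)
After 'neg': stack = [0] (depth 1)
After 'neg': stack = [0] (depth 1)
After 'neg': stack = [0] (depth 1)
After 'neg': stack = [0] (depth 1)
After 'push 14': stack = [0, 14] (depth 2)
After 'push 3': stack = [0, 14, 3] (depth 3)
After 'push 16': stack = [0, 14, 3, 16] (depth 4)

Answer: 4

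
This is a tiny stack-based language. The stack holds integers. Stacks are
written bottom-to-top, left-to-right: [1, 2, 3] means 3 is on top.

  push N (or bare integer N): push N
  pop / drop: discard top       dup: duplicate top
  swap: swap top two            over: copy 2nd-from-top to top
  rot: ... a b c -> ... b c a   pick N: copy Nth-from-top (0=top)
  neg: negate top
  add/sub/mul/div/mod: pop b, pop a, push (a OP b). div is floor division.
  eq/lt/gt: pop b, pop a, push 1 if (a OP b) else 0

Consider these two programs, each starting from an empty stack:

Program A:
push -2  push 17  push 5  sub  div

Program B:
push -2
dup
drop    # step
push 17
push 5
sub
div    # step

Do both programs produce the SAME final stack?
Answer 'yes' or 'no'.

Program A trace:
  After 'push -2': [-2]
  After 'push 17': [-2, 17]
  After 'push 5': [-2, 17, 5]
  After 'sub': [-2, 12]
  After 'div': [-1]
Program A final stack: [-1]

Program B trace:
  After 'push -2': [-2]
  After 'dup': [-2, -2]
  After 'drop': [-2]
  After 'push 17': [-2, 17]
  After 'push 5': [-2, 17, 5]
  After 'sub': [-2, 12]
  After 'div': [-1]
Program B final stack: [-1]
Same: yes

Answer: yes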